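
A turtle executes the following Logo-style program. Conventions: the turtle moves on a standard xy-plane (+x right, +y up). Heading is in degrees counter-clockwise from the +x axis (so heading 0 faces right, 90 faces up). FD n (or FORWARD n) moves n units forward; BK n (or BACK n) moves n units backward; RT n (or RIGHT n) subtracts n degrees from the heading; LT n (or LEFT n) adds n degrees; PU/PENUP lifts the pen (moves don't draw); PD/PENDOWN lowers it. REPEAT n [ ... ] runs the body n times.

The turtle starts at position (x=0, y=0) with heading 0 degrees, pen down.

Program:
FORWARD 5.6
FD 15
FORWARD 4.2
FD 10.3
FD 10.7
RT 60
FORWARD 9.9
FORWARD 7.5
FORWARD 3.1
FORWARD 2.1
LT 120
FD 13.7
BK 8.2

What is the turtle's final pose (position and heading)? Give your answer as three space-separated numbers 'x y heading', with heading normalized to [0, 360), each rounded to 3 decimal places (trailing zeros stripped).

Executing turtle program step by step:
Start: pos=(0,0), heading=0, pen down
FD 5.6: (0,0) -> (5.6,0) [heading=0, draw]
FD 15: (5.6,0) -> (20.6,0) [heading=0, draw]
FD 4.2: (20.6,0) -> (24.8,0) [heading=0, draw]
FD 10.3: (24.8,0) -> (35.1,0) [heading=0, draw]
FD 10.7: (35.1,0) -> (45.8,0) [heading=0, draw]
RT 60: heading 0 -> 300
FD 9.9: (45.8,0) -> (50.75,-8.574) [heading=300, draw]
FD 7.5: (50.75,-8.574) -> (54.5,-15.069) [heading=300, draw]
FD 3.1: (54.5,-15.069) -> (56.05,-17.754) [heading=300, draw]
FD 2.1: (56.05,-17.754) -> (57.1,-19.572) [heading=300, draw]
LT 120: heading 300 -> 60
FD 13.7: (57.1,-19.572) -> (63.95,-7.708) [heading=60, draw]
BK 8.2: (63.95,-7.708) -> (59.85,-14.809) [heading=60, draw]
Final: pos=(59.85,-14.809), heading=60, 11 segment(s) drawn

Answer: 59.85 -14.809 60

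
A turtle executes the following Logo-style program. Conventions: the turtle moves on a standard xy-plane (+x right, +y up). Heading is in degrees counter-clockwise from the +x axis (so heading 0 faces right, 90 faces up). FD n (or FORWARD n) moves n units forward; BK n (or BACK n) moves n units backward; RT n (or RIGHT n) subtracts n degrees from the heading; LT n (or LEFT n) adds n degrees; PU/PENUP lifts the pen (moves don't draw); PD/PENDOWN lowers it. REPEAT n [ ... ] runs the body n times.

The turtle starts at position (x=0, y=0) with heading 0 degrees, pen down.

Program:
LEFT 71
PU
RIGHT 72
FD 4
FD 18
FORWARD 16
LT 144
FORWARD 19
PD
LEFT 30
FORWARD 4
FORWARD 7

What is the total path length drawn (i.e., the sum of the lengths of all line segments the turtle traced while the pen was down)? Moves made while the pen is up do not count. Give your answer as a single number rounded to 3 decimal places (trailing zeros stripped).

Executing turtle program step by step:
Start: pos=(0,0), heading=0, pen down
LT 71: heading 0 -> 71
PU: pen up
RT 72: heading 71 -> 359
FD 4: (0,0) -> (3.999,-0.07) [heading=359, move]
FD 18: (3.999,-0.07) -> (21.997,-0.384) [heading=359, move]
FD 16: (21.997,-0.384) -> (37.994,-0.663) [heading=359, move]
LT 144: heading 359 -> 143
FD 19: (37.994,-0.663) -> (22.82,10.771) [heading=143, move]
PD: pen down
LT 30: heading 143 -> 173
FD 4: (22.82,10.771) -> (18.85,11.259) [heading=173, draw]
FD 7: (18.85,11.259) -> (11.902,12.112) [heading=173, draw]
Final: pos=(11.902,12.112), heading=173, 2 segment(s) drawn

Segment lengths:
  seg 1: (22.82,10.771) -> (18.85,11.259), length = 4
  seg 2: (18.85,11.259) -> (11.902,12.112), length = 7
Total = 11

Answer: 11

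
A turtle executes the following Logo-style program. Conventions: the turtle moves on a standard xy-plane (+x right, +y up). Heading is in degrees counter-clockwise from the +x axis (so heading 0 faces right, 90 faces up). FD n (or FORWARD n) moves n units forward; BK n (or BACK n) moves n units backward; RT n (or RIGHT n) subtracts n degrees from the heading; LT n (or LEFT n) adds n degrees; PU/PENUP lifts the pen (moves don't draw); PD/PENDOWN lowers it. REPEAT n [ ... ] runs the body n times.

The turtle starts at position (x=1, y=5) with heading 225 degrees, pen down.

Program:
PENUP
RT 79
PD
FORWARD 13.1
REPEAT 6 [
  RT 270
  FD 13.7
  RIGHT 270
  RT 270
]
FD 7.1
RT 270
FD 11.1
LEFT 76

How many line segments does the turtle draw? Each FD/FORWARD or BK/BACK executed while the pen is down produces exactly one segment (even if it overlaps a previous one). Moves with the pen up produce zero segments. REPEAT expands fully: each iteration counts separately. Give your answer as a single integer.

Answer: 9

Derivation:
Executing turtle program step by step:
Start: pos=(1,5), heading=225, pen down
PU: pen up
RT 79: heading 225 -> 146
PD: pen down
FD 13.1: (1,5) -> (-9.86,12.325) [heading=146, draw]
REPEAT 6 [
  -- iteration 1/6 --
  RT 270: heading 146 -> 236
  FD 13.7: (-9.86,12.325) -> (-17.521,0.968) [heading=236, draw]
  RT 270: heading 236 -> 326
  RT 270: heading 326 -> 56
  -- iteration 2/6 --
  RT 270: heading 56 -> 146
  FD 13.7: (-17.521,0.968) -> (-28.879,8.629) [heading=146, draw]
  RT 270: heading 146 -> 236
  RT 270: heading 236 -> 326
  -- iteration 3/6 --
  RT 270: heading 326 -> 56
  FD 13.7: (-28.879,8.629) -> (-21.218,19.986) [heading=56, draw]
  RT 270: heading 56 -> 146
  RT 270: heading 146 -> 236
  -- iteration 4/6 --
  RT 270: heading 236 -> 326
  FD 13.7: (-21.218,19.986) -> (-9.86,12.325) [heading=326, draw]
  RT 270: heading 326 -> 56
  RT 270: heading 56 -> 146
  -- iteration 5/6 --
  RT 270: heading 146 -> 236
  FD 13.7: (-9.86,12.325) -> (-17.521,0.968) [heading=236, draw]
  RT 270: heading 236 -> 326
  RT 270: heading 326 -> 56
  -- iteration 6/6 --
  RT 270: heading 56 -> 146
  FD 13.7: (-17.521,0.968) -> (-28.879,8.629) [heading=146, draw]
  RT 270: heading 146 -> 236
  RT 270: heading 236 -> 326
]
FD 7.1: (-28.879,8.629) -> (-22.993,4.658) [heading=326, draw]
RT 270: heading 326 -> 56
FD 11.1: (-22.993,4.658) -> (-16.786,13.861) [heading=56, draw]
LT 76: heading 56 -> 132
Final: pos=(-16.786,13.861), heading=132, 9 segment(s) drawn
Segments drawn: 9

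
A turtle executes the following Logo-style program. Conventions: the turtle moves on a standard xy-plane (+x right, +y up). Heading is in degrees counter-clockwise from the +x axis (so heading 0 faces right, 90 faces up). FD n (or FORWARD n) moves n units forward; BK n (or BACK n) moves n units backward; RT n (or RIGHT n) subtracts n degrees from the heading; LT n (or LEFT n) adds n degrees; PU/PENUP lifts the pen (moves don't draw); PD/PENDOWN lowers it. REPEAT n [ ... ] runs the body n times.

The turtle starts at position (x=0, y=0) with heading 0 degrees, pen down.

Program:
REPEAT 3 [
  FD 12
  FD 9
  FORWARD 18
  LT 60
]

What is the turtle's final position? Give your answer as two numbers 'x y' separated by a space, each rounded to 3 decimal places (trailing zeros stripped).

Executing turtle program step by step:
Start: pos=(0,0), heading=0, pen down
REPEAT 3 [
  -- iteration 1/3 --
  FD 12: (0,0) -> (12,0) [heading=0, draw]
  FD 9: (12,0) -> (21,0) [heading=0, draw]
  FD 18: (21,0) -> (39,0) [heading=0, draw]
  LT 60: heading 0 -> 60
  -- iteration 2/3 --
  FD 12: (39,0) -> (45,10.392) [heading=60, draw]
  FD 9: (45,10.392) -> (49.5,18.187) [heading=60, draw]
  FD 18: (49.5,18.187) -> (58.5,33.775) [heading=60, draw]
  LT 60: heading 60 -> 120
  -- iteration 3/3 --
  FD 12: (58.5,33.775) -> (52.5,44.167) [heading=120, draw]
  FD 9: (52.5,44.167) -> (48,51.962) [heading=120, draw]
  FD 18: (48,51.962) -> (39,67.55) [heading=120, draw]
  LT 60: heading 120 -> 180
]
Final: pos=(39,67.55), heading=180, 9 segment(s) drawn

Answer: 39 67.55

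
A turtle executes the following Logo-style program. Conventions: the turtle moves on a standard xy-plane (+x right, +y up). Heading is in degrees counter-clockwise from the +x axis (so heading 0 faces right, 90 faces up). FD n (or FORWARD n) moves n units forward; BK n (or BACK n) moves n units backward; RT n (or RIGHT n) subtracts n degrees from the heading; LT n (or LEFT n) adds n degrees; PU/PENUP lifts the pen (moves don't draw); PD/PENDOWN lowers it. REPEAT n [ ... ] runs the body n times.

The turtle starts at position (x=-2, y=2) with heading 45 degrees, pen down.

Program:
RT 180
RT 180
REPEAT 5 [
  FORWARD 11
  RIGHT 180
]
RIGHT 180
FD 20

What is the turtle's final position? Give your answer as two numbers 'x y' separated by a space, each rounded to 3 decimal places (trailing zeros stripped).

Answer: 19.92 23.92

Derivation:
Executing turtle program step by step:
Start: pos=(-2,2), heading=45, pen down
RT 180: heading 45 -> 225
RT 180: heading 225 -> 45
REPEAT 5 [
  -- iteration 1/5 --
  FD 11: (-2,2) -> (5.778,9.778) [heading=45, draw]
  RT 180: heading 45 -> 225
  -- iteration 2/5 --
  FD 11: (5.778,9.778) -> (-2,2) [heading=225, draw]
  RT 180: heading 225 -> 45
  -- iteration 3/5 --
  FD 11: (-2,2) -> (5.778,9.778) [heading=45, draw]
  RT 180: heading 45 -> 225
  -- iteration 4/5 --
  FD 11: (5.778,9.778) -> (-2,2) [heading=225, draw]
  RT 180: heading 225 -> 45
  -- iteration 5/5 --
  FD 11: (-2,2) -> (5.778,9.778) [heading=45, draw]
  RT 180: heading 45 -> 225
]
RT 180: heading 225 -> 45
FD 20: (5.778,9.778) -> (19.92,23.92) [heading=45, draw]
Final: pos=(19.92,23.92), heading=45, 6 segment(s) drawn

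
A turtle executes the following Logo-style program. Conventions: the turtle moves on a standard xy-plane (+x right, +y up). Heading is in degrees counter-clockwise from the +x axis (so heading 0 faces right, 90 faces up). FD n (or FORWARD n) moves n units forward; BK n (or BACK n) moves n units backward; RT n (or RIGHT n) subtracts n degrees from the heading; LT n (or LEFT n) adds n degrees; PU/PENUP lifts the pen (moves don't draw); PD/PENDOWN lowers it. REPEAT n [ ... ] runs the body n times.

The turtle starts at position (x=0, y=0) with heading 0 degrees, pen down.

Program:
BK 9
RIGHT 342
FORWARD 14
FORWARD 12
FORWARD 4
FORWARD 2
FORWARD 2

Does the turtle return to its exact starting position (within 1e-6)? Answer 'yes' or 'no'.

Executing turtle program step by step:
Start: pos=(0,0), heading=0, pen down
BK 9: (0,0) -> (-9,0) [heading=0, draw]
RT 342: heading 0 -> 18
FD 14: (-9,0) -> (4.315,4.326) [heading=18, draw]
FD 12: (4.315,4.326) -> (15.727,8.034) [heading=18, draw]
FD 4: (15.727,8.034) -> (19.532,9.271) [heading=18, draw]
FD 2: (19.532,9.271) -> (21.434,9.889) [heading=18, draw]
FD 2: (21.434,9.889) -> (23.336,10.507) [heading=18, draw]
Final: pos=(23.336,10.507), heading=18, 6 segment(s) drawn

Start position: (0, 0)
Final position: (23.336, 10.507)
Distance = 25.592; >= 1e-6 -> NOT closed

Answer: no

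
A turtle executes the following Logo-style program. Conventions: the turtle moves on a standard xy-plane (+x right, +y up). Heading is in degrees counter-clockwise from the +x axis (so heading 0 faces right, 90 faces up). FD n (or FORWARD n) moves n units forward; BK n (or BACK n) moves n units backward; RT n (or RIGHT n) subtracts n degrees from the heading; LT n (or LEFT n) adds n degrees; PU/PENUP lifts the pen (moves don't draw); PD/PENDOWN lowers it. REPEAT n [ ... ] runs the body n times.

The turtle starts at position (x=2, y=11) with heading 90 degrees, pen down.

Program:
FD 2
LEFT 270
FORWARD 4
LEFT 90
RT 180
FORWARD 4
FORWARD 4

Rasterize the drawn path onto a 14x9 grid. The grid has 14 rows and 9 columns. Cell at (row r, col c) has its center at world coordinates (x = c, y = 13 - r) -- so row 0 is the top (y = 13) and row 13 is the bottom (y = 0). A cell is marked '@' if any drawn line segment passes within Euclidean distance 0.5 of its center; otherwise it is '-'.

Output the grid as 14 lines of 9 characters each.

Segment 0: (2,11) -> (2,13)
Segment 1: (2,13) -> (6,13)
Segment 2: (6,13) -> (6,9)
Segment 3: (6,9) -> (6,5)

Answer: --@@@@@--
--@---@--
--@---@--
------@--
------@--
------@--
------@--
------@--
------@--
---------
---------
---------
---------
---------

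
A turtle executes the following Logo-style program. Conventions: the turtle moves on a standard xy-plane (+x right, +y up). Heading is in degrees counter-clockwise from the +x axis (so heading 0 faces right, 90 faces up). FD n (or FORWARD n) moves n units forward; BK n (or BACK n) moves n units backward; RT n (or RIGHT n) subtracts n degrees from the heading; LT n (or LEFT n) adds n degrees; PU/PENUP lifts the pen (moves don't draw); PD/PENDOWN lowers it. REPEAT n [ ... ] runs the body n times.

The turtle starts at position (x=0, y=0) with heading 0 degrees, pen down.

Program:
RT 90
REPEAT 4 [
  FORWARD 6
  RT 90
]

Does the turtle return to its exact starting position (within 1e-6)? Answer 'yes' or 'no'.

Answer: yes

Derivation:
Executing turtle program step by step:
Start: pos=(0,0), heading=0, pen down
RT 90: heading 0 -> 270
REPEAT 4 [
  -- iteration 1/4 --
  FD 6: (0,0) -> (0,-6) [heading=270, draw]
  RT 90: heading 270 -> 180
  -- iteration 2/4 --
  FD 6: (0,-6) -> (-6,-6) [heading=180, draw]
  RT 90: heading 180 -> 90
  -- iteration 3/4 --
  FD 6: (-6,-6) -> (-6,0) [heading=90, draw]
  RT 90: heading 90 -> 0
  -- iteration 4/4 --
  FD 6: (-6,0) -> (0,0) [heading=0, draw]
  RT 90: heading 0 -> 270
]
Final: pos=(0,0), heading=270, 4 segment(s) drawn

Start position: (0, 0)
Final position: (0, 0)
Distance = 0; < 1e-6 -> CLOSED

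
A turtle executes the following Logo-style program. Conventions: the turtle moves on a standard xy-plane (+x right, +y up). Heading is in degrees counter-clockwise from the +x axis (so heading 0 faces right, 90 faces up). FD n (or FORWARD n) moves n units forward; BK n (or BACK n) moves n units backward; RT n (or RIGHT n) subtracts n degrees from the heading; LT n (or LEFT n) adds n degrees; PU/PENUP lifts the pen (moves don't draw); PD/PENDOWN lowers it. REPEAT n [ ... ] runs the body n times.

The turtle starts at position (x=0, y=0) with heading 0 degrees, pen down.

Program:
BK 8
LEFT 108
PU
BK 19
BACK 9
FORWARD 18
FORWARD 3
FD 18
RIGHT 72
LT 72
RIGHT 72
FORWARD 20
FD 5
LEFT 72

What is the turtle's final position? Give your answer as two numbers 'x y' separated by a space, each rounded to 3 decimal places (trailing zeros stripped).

Executing turtle program step by step:
Start: pos=(0,0), heading=0, pen down
BK 8: (0,0) -> (-8,0) [heading=0, draw]
LT 108: heading 0 -> 108
PU: pen up
BK 19: (-8,0) -> (-2.129,-18.07) [heading=108, move]
BK 9: (-2.129,-18.07) -> (0.652,-26.63) [heading=108, move]
FD 18: (0.652,-26.63) -> (-4.91,-9.511) [heading=108, move]
FD 3: (-4.91,-9.511) -> (-5.837,-6.657) [heading=108, move]
FD 18: (-5.837,-6.657) -> (-11.399,10.462) [heading=108, move]
RT 72: heading 108 -> 36
LT 72: heading 36 -> 108
RT 72: heading 108 -> 36
FD 20: (-11.399,10.462) -> (4.781,22.217) [heading=36, move]
FD 5: (4.781,22.217) -> (8.826,25.156) [heading=36, move]
LT 72: heading 36 -> 108
Final: pos=(8.826,25.156), heading=108, 1 segment(s) drawn

Answer: 8.826 25.156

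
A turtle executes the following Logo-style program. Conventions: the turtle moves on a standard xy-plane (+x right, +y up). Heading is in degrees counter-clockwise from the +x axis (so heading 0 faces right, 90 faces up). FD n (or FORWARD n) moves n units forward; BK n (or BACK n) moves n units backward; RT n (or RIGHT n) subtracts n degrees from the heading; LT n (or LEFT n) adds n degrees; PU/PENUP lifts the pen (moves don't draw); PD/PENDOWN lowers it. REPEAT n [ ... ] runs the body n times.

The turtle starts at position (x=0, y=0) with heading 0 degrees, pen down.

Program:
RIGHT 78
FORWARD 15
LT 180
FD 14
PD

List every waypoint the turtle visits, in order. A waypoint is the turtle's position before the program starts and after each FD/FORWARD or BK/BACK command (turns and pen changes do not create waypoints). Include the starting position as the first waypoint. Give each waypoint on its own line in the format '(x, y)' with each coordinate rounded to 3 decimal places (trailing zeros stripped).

Answer: (0, 0)
(3.119, -14.672)
(0.208, -0.978)

Derivation:
Executing turtle program step by step:
Start: pos=(0,0), heading=0, pen down
RT 78: heading 0 -> 282
FD 15: (0,0) -> (3.119,-14.672) [heading=282, draw]
LT 180: heading 282 -> 102
FD 14: (3.119,-14.672) -> (0.208,-0.978) [heading=102, draw]
PD: pen down
Final: pos=(0.208,-0.978), heading=102, 2 segment(s) drawn
Waypoints (3 total):
(0, 0)
(3.119, -14.672)
(0.208, -0.978)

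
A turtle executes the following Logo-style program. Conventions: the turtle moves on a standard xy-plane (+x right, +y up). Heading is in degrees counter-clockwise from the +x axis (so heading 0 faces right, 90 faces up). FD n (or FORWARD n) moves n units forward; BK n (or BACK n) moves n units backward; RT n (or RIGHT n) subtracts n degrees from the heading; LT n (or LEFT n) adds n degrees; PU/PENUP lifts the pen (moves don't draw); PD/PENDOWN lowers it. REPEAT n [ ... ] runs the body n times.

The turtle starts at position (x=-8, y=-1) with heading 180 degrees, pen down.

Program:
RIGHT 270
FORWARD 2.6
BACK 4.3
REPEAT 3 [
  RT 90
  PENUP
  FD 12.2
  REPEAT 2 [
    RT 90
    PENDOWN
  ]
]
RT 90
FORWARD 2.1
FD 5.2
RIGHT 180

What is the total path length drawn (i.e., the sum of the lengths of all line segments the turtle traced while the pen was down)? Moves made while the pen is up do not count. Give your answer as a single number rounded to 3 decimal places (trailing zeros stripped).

Answer: 14.2

Derivation:
Executing turtle program step by step:
Start: pos=(-8,-1), heading=180, pen down
RT 270: heading 180 -> 270
FD 2.6: (-8,-1) -> (-8,-3.6) [heading=270, draw]
BK 4.3: (-8,-3.6) -> (-8,0.7) [heading=270, draw]
REPEAT 3 [
  -- iteration 1/3 --
  RT 90: heading 270 -> 180
  PU: pen up
  FD 12.2: (-8,0.7) -> (-20.2,0.7) [heading=180, move]
  REPEAT 2 [
    -- iteration 1/2 --
    RT 90: heading 180 -> 90
    PD: pen down
    -- iteration 2/2 --
    RT 90: heading 90 -> 0
    PD: pen down
  ]
  -- iteration 2/3 --
  RT 90: heading 0 -> 270
  PU: pen up
  FD 12.2: (-20.2,0.7) -> (-20.2,-11.5) [heading=270, move]
  REPEAT 2 [
    -- iteration 1/2 --
    RT 90: heading 270 -> 180
    PD: pen down
    -- iteration 2/2 --
    RT 90: heading 180 -> 90
    PD: pen down
  ]
  -- iteration 3/3 --
  RT 90: heading 90 -> 0
  PU: pen up
  FD 12.2: (-20.2,-11.5) -> (-8,-11.5) [heading=0, move]
  REPEAT 2 [
    -- iteration 1/2 --
    RT 90: heading 0 -> 270
    PD: pen down
    -- iteration 2/2 --
    RT 90: heading 270 -> 180
    PD: pen down
  ]
]
RT 90: heading 180 -> 90
FD 2.1: (-8,-11.5) -> (-8,-9.4) [heading=90, draw]
FD 5.2: (-8,-9.4) -> (-8,-4.2) [heading=90, draw]
RT 180: heading 90 -> 270
Final: pos=(-8,-4.2), heading=270, 4 segment(s) drawn

Segment lengths:
  seg 1: (-8,-1) -> (-8,-3.6), length = 2.6
  seg 2: (-8,-3.6) -> (-8,0.7), length = 4.3
  seg 3: (-8,-11.5) -> (-8,-9.4), length = 2.1
  seg 4: (-8,-9.4) -> (-8,-4.2), length = 5.2
Total = 14.2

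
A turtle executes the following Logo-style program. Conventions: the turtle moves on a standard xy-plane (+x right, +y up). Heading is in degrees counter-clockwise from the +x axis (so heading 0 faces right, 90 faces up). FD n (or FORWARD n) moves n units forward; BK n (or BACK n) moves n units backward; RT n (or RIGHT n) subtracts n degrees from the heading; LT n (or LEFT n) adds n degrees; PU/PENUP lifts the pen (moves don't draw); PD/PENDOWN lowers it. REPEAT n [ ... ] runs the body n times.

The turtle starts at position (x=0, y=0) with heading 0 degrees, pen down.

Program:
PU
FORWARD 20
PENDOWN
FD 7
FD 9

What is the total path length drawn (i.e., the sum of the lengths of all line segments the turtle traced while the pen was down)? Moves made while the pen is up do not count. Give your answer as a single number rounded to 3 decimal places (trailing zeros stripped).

Executing turtle program step by step:
Start: pos=(0,0), heading=0, pen down
PU: pen up
FD 20: (0,0) -> (20,0) [heading=0, move]
PD: pen down
FD 7: (20,0) -> (27,0) [heading=0, draw]
FD 9: (27,0) -> (36,0) [heading=0, draw]
Final: pos=(36,0), heading=0, 2 segment(s) drawn

Segment lengths:
  seg 1: (20,0) -> (27,0), length = 7
  seg 2: (27,0) -> (36,0), length = 9
Total = 16

Answer: 16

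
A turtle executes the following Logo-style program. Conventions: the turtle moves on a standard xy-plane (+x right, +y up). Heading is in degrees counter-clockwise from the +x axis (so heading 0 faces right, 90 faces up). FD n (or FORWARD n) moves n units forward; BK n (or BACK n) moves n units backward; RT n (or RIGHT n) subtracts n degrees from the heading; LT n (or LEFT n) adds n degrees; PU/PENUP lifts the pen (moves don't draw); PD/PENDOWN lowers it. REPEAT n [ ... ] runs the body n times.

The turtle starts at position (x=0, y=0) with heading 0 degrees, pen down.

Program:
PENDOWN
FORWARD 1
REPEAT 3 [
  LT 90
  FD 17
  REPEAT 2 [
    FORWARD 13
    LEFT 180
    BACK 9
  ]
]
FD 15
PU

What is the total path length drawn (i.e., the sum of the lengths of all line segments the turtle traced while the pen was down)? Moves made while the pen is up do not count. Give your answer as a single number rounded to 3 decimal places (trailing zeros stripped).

Executing turtle program step by step:
Start: pos=(0,0), heading=0, pen down
PD: pen down
FD 1: (0,0) -> (1,0) [heading=0, draw]
REPEAT 3 [
  -- iteration 1/3 --
  LT 90: heading 0 -> 90
  FD 17: (1,0) -> (1,17) [heading=90, draw]
  REPEAT 2 [
    -- iteration 1/2 --
    FD 13: (1,17) -> (1,30) [heading=90, draw]
    LT 180: heading 90 -> 270
    BK 9: (1,30) -> (1,39) [heading=270, draw]
    -- iteration 2/2 --
    FD 13: (1,39) -> (1,26) [heading=270, draw]
    LT 180: heading 270 -> 90
    BK 9: (1,26) -> (1,17) [heading=90, draw]
  ]
  -- iteration 2/3 --
  LT 90: heading 90 -> 180
  FD 17: (1,17) -> (-16,17) [heading=180, draw]
  REPEAT 2 [
    -- iteration 1/2 --
    FD 13: (-16,17) -> (-29,17) [heading=180, draw]
    LT 180: heading 180 -> 0
    BK 9: (-29,17) -> (-38,17) [heading=0, draw]
    -- iteration 2/2 --
    FD 13: (-38,17) -> (-25,17) [heading=0, draw]
    LT 180: heading 0 -> 180
    BK 9: (-25,17) -> (-16,17) [heading=180, draw]
  ]
  -- iteration 3/3 --
  LT 90: heading 180 -> 270
  FD 17: (-16,17) -> (-16,0) [heading=270, draw]
  REPEAT 2 [
    -- iteration 1/2 --
    FD 13: (-16,0) -> (-16,-13) [heading=270, draw]
    LT 180: heading 270 -> 90
    BK 9: (-16,-13) -> (-16,-22) [heading=90, draw]
    -- iteration 2/2 --
    FD 13: (-16,-22) -> (-16,-9) [heading=90, draw]
    LT 180: heading 90 -> 270
    BK 9: (-16,-9) -> (-16,0) [heading=270, draw]
  ]
]
FD 15: (-16,0) -> (-16,-15) [heading=270, draw]
PU: pen up
Final: pos=(-16,-15), heading=270, 17 segment(s) drawn

Segment lengths:
  seg 1: (0,0) -> (1,0), length = 1
  seg 2: (1,0) -> (1,17), length = 17
  seg 3: (1,17) -> (1,30), length = 13
  seg 4: (1,30) -> (1,39), length = 9
  seg 5: (1,39) -> (1,26), length = 13
  seg 6: (1,26) -> (1,17), length = 9
  seg 7: (1,17) -> (-16,17), length = 17
  seg 8: (-16,17) -> (-29,17), length = 13
  seg 9: (-29,17) -> (-38,17), length = 9
  seg 10: (-38,17) -> (-25,17), length = 13
  seg 11: (-25,17) -> (-16,17), length = 9
  seg 12: (-16,17) -> (-16,0), length = 17
  seg 13: (-16,0) -> (-16,-13), length = 13
  seg 14: (-16,-13) -> (-16,-22), length = 9
  seg 15: (-16,-22) -> (-16,-9), length = 13
  seg 16: (-16,-9) -> (-16,0), length = 9
  seg 17: (-16,0) -> (-16,-15), length = 15
Total = 199

Answer: 199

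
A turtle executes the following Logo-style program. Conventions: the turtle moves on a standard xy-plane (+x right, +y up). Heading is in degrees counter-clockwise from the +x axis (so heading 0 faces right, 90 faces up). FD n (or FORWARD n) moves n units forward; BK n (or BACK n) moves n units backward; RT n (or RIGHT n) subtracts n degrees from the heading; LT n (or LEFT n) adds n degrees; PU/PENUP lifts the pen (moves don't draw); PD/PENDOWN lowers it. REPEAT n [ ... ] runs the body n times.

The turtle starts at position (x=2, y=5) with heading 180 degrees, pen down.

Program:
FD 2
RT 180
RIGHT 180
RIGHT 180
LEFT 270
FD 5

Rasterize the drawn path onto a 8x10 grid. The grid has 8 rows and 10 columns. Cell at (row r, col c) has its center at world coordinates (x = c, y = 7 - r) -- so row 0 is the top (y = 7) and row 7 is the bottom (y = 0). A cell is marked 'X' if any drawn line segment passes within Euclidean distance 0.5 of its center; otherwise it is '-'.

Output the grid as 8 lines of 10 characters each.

Answer: ----------
----------
XXX-------
X---------
X---------
X---------
X---------
X---------

Derivation:
Segment 0: (2,5) -> (0,5)
Segment 1: (0,5) -> (0,0)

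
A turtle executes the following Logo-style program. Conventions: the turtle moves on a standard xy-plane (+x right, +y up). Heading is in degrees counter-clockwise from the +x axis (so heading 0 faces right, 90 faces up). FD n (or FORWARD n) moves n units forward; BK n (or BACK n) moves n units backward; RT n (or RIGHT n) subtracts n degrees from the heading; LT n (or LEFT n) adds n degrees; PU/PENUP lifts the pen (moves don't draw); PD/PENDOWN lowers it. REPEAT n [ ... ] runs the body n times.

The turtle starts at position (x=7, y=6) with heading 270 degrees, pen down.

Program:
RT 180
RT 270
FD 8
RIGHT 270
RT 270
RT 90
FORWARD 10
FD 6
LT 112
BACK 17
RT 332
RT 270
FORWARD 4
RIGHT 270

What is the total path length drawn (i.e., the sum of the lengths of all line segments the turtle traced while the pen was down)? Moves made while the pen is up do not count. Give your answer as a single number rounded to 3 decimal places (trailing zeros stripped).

Answer: 45

Derivation:
Executing turtle program step by step:
Start: pos=(7,6), heading=270, pen down
RT 180: heading 270 -> 90
RT 270: heading 90 -> 180
FD 8: (7,6) -> (-1,6) [heading=180, draw]
RT 270: heading 180 -> 270
RT 270: heading 270 -> 0
RT 90: heading 0 -> 270
FD 10: (-1,6) -> (-1,-4) [heading=270, draw]
FD 6: (-1,-4) -> (-1,-10) [heading=270, draw]
LT 112: heading 270 -> 22
BK 17: (-1,-10) -> (-16.762,-16.368) [heading=22, draw]
RT 332: heading 22 -> 50
RT 270: heading 50 -> 140
FD 4: (-16.762,-16.368) -> (-19.826,-13.797) [heading=140, draw]
RT 270: heading 140 -> 230
Final: pos=(-19.826,-13.797), heading=230, 5 segment(s) drawn

Segment lengths:
  seg 1: (7,6) -> (-1,6), length = 8
  seg 2: (-1,6) -> (-1,-4), length = 10
  seg 3: (-1,-4) -> (-1,-10), length = 6
  seg 4: (-1,-10) -> (-16.762,-16.368), length = 17
  seg 5: (-16.762,-16.368) -> (-19.826,-13.797), length = 4
Total = 45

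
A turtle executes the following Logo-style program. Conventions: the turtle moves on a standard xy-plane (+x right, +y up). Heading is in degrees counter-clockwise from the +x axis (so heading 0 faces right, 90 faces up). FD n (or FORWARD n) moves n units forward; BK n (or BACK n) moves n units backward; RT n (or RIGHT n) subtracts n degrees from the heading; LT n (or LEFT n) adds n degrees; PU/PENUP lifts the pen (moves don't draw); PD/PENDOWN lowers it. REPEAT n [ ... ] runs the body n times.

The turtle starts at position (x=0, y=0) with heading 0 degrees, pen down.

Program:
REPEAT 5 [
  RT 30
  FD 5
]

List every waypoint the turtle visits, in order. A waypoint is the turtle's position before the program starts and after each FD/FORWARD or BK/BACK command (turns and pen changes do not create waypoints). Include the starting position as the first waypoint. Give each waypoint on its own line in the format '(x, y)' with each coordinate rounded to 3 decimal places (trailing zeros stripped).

Answer: (0, 0)
(4.33, -2.5)
(6.83, -6.83)
(6.83, -11.83)
(4.33, -16.16)
(0, -18.66)

Derivation:
Executing turtle program step by step:
Start: pos=(0,0), heading=0, pen down
REPEAT 5 [
  -- iteration 1/5 --
  RT 30: heading 0 -> 330
  FD 5: (0,0) -> (4.33,-2.5) [heading=330, draw]
  -- iteration 2/5 --
  RT 30: heading 330 -> 300
  FD 5: (4.33,-2.5) -> (6.83,-6.83) [heading=300, draw]
  -- iteration 3/5 --
  RT 30: heading 300 -> 270
  FD 5: (6.83,-6.83) -> (6.83,-11.83) [heading=270, draw]
  -- iteration 4/5 --
  RT 30: heading 270 -> 240
  FD 5: (6.83,-11.83) -> (4.33,-16.16) [heading=240, draw]
  -- iteration 5/5 --
  RT 30: heading 240 -> 210
  FD 5: (4.33,-16.16) -> (0,-18.66) [heading=210, draw]
]
Final: pos=(0,-18.66), heading=210, 5 segment(s) drawn
Waypoints (6 total):
(0, 0)
(4.33, -2.5)
(6.83, -6.83)
(6.83, -11.83)
(4.33, -16.16)
(0, -18.66)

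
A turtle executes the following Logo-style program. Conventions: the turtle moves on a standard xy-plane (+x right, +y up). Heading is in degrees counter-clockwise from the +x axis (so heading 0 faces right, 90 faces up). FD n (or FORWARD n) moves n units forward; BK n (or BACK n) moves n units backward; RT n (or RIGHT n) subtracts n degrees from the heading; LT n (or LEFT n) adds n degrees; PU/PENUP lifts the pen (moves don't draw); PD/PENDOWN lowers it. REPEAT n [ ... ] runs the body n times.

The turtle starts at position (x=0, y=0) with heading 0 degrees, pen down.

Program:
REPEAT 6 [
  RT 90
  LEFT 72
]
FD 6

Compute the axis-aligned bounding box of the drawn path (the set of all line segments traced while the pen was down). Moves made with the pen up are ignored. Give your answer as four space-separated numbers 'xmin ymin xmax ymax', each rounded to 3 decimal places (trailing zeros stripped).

Executing turtle program step by step:
Start: pos=(0,0), heading=0, pen down
REPEAT 6 [
  -- iteration 1/6 --
  RT 90: heading 0 -> 270
  LT 72: heading 270 -> 342
  -- iteration 2/6 --
  RT 90: heading 342 -> 252
  LT 72: heading 252 -> 324
  -- iteration 3/6 --
  RT 90: heading 324 -> 234
  LT 72: heading 234 -> 306
  -- iteration 4/6 --
  RT 90: heading 306 -> 216
  LT 72: heading 216 -> 288
  -- iteration 5/6 --
  RT 90: heading 288 -> 198
  LT 72: heading 198 -> 270
  -- iteration 6/6 --
  RT 90: heading 270 -> 180
  LT 72: heading 180 -> 252
]
FD 6: (0,0) -> (-1.854,-5.706) [heading=252, draw]
Final: pos=(-1.854,-5.706), heading=252, 1 segment(s) drawn

Segment endpoints: x in {-1.854, 0}, y in {-5.706, 0}
xmin=-1.854, ymin=-5.706, xmax=0, ymax=0

Answer: -1.854 -5.706 0 0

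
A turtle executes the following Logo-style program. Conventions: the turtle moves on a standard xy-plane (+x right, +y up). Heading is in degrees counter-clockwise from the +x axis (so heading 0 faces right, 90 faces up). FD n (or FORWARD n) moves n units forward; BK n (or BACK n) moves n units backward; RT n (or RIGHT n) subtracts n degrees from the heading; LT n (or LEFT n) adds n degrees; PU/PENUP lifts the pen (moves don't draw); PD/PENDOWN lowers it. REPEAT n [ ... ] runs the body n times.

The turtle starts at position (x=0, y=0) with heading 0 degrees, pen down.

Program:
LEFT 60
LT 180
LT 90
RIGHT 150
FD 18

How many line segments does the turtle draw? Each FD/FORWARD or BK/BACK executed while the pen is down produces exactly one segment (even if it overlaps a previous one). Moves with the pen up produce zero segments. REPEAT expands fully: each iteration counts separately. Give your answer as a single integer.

Executing turtle program step by step:
Start: pos=(0,0), heading=0, pen down
LT 60: heading 0 -> 60
LT 180: heading 60 -> 240
LT 90: heading 240 -> 330
RT 150: heading 330 -> 180
FD 18: (0,0) -> (-18,0) [heading=180, draw]
Final: pos=(-18,0), heading=180, 1 segment(s) drawn
Segments drawn: 1

Answer: 1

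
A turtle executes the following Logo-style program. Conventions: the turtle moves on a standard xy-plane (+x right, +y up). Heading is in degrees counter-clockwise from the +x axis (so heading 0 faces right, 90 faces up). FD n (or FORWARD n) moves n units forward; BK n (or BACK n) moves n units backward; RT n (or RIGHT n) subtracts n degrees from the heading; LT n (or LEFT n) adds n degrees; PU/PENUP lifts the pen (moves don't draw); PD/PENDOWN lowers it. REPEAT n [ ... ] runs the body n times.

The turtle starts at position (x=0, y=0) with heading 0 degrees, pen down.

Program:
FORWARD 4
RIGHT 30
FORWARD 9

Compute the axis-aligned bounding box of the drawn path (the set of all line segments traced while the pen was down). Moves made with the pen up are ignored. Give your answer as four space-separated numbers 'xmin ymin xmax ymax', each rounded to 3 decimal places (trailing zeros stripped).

Executing turtle program step by step:
Start: pos=(0,0), heading=0, pen down
FD 4: (0,0) -> (4,0) [heading=0, draw]
RT 30: heading 0 -> 330
FD 9: (4,0) -> (11.794,-4.5) [heading=330, draw]
Final: pos=(11.794,-4.5), heading=330, 2 segment(s) drawn

Segment endpoints: x in {0, 4, 11.794}, y in {-4.5, 0}
xmin=0, ymin=-4.5, xmax=11.794, ymax=0

Answer: 0 -4.5 11.794 0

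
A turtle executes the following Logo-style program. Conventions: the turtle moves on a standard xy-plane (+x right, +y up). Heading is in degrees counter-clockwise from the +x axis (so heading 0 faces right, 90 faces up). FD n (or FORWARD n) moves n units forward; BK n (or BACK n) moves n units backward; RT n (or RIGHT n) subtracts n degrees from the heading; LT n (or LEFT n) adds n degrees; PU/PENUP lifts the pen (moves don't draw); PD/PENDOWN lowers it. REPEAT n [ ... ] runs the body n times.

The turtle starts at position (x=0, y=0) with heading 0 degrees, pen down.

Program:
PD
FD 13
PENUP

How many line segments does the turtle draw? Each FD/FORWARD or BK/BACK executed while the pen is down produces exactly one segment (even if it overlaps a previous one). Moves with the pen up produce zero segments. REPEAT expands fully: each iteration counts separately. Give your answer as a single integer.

Answer: 1

Derivation:
Executing turtle program step by step:
Start: pos=(0,0), heading=0, pen down
PD: pen down
FD 13: (0,0) -> (13,0) [heading=0, draw]
PU: pen up
Final: pos=(13,0), heading=0, 1 segment(s) drawn
Segments drawn: 1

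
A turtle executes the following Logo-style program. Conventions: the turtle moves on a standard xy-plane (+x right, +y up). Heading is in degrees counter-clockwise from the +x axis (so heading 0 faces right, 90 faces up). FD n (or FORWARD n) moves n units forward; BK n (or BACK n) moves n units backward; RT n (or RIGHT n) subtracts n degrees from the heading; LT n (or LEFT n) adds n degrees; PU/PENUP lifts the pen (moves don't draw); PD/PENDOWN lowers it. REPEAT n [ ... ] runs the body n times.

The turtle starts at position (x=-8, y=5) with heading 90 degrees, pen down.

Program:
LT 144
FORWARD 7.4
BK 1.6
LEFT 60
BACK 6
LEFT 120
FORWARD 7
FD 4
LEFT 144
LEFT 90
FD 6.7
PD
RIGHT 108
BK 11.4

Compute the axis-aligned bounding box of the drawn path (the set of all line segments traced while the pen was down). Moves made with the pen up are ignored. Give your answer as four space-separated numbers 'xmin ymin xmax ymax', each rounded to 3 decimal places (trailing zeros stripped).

Executing turtle program step by step:
Start: pos=(-8,5), heading=90, pen down
LT 144: heading 90 -> 234
FD 7.4: (-8,5) -> (-12.35,-0.987) [heading=234, draw]
BK 1.6: (-12.35,-0.987) -> (-11.409,0.308) [heading=234, draw]
LT 60: heading 234 -> 294
BK 6: (-11.409,0.308) -> (-13.85,5.789) [heading=294, draw]
LT 120: heading 294 -> 54
FD 7: (-13.85,5.789) -> (-9.735,11.452) [heading=54, draw]
FD 4: (-9.735,11.452) -> (-7.384,14.688) [heading=54, draw]
LT 144: heading 54 -> 198
LT 90: heading 198 -> 288
FD 6.7: (-7.384,14.688) -> (-5.314,8.316) [heading=288, draw]
PD: pen down
RT 108: heading 288 -> 180
BK 11.4: (-5.314,8.316) -> (6.086,8.316) [heading=180, draw]
Final: pos=(6.086,8.316), heading=180, 7 segment(s) drawn

Segment endpoints: x in {-13.85, -12.35, -11.409, -9.735, -8, -7.384, -5.314, 6.086}, y in {-0.987, 0.308, 5, 5.789, 8.316, 8.316, 11.452, 14.688}
xmin=-13.85, ymin=-0.987, xmax=6.086, ymax=14.688

Answer: -13.85 -0.987 6.086 14.688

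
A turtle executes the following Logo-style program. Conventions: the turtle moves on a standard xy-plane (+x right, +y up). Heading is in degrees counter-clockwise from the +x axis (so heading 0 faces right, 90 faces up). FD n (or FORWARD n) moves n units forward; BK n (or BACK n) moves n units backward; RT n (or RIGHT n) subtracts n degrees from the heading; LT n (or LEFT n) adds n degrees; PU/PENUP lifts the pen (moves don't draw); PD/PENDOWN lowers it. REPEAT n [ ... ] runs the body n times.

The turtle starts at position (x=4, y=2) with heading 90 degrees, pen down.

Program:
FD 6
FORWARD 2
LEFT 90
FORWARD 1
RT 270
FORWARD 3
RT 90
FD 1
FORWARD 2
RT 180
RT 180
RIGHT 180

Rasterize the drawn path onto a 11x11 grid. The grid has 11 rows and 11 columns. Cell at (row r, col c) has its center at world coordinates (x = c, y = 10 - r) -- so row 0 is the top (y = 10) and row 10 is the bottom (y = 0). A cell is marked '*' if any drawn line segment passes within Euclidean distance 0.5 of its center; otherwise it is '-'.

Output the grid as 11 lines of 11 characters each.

Answer: ---**------
---**------
---**------
*****------
----*------
----*------
----*------
----*------
----*------
-----------
-----------

Derivation:
Segment 0: (4,2) -> (4,8)
Segment 1: (4,8) -> (4,10)
Segment 2: (4,10) -> (3,10)
Segment 3: (3,10) -> (3,7)
Segment 4: (3,7) -> (2,7)
Segment 5: (2,7) -> (0,7)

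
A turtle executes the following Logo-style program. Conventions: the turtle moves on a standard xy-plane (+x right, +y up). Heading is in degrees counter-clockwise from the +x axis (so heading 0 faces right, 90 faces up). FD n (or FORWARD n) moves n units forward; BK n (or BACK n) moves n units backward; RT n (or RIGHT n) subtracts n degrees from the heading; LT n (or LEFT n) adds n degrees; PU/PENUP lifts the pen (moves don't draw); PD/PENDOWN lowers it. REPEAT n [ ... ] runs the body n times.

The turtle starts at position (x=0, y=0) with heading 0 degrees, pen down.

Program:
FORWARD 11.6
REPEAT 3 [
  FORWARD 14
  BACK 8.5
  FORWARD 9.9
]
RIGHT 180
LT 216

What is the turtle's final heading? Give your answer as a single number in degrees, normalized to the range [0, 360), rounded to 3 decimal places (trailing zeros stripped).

Answer: 36

Derivation:
Executing turtle program step by step:
Start: pos=(0,0), heading=0, pen down
FD 11.6: (0,0) -> (11.6,0) [heading=0, draw]
REPEAT 3 [
  -- iteration 1/3 --
  FD 14: (11.6,0) -> (25.6,0) [heading=0, draw]
  BK 8.5: (25.6,0) -> (17.1,0) [heading=0, draw]
  FD 9.9: (17.1,0) -> (27,0) [heading=0, draw]
  -- iteration 2/3 --
  FD 14: (27,0) -> (41,0) [heading=0, draw]
  BK 8.5: (41,0) -> (32.5,0) [heading=0, draw]
  FD 9.9: (32.5,0) -> (42.4,0) [heading=0, draw]
  -- iteration 3/3 --
  FD 14: (42.4,0) -> (56.4,0) [heading=0, draw]
  BK 8.5: (56.4,0) -> (47.9,0) [heading=0, draw]
  FD 9.9: (47.9,0) -> (57.8,0) [heading=0, draw]
]
RT 180: heading 0 -> 180
LT 216: heading 180 -> 36
Final: pos=(57.8,0), heading=36, 10 segment(s) drawn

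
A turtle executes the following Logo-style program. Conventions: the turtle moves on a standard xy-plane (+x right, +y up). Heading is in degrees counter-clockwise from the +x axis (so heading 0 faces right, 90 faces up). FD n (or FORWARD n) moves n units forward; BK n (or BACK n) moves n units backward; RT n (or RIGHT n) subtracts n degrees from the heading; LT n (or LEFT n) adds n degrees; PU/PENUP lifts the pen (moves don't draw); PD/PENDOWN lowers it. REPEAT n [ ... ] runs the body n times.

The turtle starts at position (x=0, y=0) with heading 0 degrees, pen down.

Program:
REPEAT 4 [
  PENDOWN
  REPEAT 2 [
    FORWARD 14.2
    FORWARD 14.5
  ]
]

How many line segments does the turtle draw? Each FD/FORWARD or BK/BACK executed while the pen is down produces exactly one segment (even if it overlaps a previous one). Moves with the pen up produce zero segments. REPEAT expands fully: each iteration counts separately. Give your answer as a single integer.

Answer: 16

Derivation:
Executing turtle program step by step:
Start: pos=(0,0), heading=0, pen down
REPEAT 4 [
  -- iteration 1/4 --
  PD: pen down
  REPEAT 2 [
    -- iteration 1/2 --
    FD 14.2: (0,0) -> (14.2,0) [heading=0, draw]
    FD 14.5: (14.2,0) -> (28.7,0) [heading=0, draw]
    -- iteration 2/2 --
    FD 14.2: (28.7,0) -> (42.9,0) [heading=0, draw]
    FD 14.5: (42.9,0) -> (57.4,0) [heading=0, draw]
  ]
  -- iteration 2/4 --
  PD: pen down
  REPEAT 2 [
    -- iteration 1/2 --
    FD 14.2: (57.4,0) -> (71.6,0) [heading=0, draw]
    FD 14.5: (71.6,0) -> (86.1,0) [heading=0, draw]
    -- iteration 2/2 --
    FD 14.2: (86.1,0) -> (100.3,0) [heading=0, draw]
    FD 14.5: (100.3,0) -> (114.8,0) [heading=0, draw]
  ]
  -- iteration 3/4 --
  PD: pen down
  REPEAT 2 [
    -- iteration 1/2 --
    FD 14.2: (114.8,0) -> (129,0) [heading=0, draw]
    FD 14.5: (129,0) -> (143.5,0) [heading=0, draw]
    -- iteration 2/2 --
    FD 14.2: (143.5,0) -> (157.7,0) [heading=0, draw]
    FD 14.5: (157.7,0) -> (172.2,0) [heading=0, draw]
  ]
  -- iteration 4/4 --
  PD: pen down
  REPEAT 2 [
    -- iteration 1/2 --
    FD 14.2: (172.2,0) -> (186.4,0) [heading=0, draw]
    FD 14.5: (186.4,0) -> (200.9,0) [heading=0, draw]
    -- iteration 2/2 --
    FD 14.2: (200.9,0) -> (215.1,0) [heading=0, draw]
    FD 14.5: (215.1,0) -> (229.6,0) [heading=0, draw]
  ]
]
Final: pos=(229.6,0), heading=0, 16 segment(s) drawn
Segments drawn: 16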